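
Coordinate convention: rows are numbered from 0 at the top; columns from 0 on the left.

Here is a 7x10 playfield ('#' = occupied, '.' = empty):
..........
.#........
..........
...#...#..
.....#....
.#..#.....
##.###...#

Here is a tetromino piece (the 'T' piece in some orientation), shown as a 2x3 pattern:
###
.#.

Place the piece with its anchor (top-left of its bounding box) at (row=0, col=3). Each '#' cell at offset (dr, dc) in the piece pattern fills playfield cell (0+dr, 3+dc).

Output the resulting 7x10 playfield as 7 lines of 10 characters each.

Answer: ...###....
.#..#.....
..........
...#...#..
.....#....
.#..#.....
##.###...#

Derivation:
Fill (0+0,3+0) = (0,3)
Fill (0+0,3+1) = (0,4)
Fill (0+0,3+2) = (0,5)
Fill (0+1,3+1) = (1,4)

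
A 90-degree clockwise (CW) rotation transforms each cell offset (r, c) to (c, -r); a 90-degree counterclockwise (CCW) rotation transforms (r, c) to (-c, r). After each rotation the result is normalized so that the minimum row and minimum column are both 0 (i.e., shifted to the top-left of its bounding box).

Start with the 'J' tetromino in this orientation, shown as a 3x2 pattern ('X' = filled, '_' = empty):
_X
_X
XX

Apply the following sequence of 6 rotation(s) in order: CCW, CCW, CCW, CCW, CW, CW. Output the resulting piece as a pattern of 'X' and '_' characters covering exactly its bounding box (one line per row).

Answer: XX
X_
X_

Derivation:
Start:
_X
_X
XX
After rotation 1 (CCW):
XXX
__X
After rotation 2 (CCW):
XX
X_
X_
After rotation 3 (CCW):
X__
XXX
After rotation 4 (CCW):
_X
_X
XX
After rotation 5 (CW):
X__
XXX
After rotation 6 (CW):
XX
X_
X_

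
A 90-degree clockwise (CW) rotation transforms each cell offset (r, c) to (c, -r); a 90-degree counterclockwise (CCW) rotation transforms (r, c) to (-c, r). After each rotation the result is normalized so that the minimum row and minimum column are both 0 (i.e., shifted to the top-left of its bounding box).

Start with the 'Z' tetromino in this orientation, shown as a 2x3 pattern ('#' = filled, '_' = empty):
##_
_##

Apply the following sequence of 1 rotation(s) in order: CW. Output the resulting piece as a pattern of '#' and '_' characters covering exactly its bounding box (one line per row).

Start:
##_
_##
After rotation 1 (CW):
_#
##
#_

Answer: _#
##
#_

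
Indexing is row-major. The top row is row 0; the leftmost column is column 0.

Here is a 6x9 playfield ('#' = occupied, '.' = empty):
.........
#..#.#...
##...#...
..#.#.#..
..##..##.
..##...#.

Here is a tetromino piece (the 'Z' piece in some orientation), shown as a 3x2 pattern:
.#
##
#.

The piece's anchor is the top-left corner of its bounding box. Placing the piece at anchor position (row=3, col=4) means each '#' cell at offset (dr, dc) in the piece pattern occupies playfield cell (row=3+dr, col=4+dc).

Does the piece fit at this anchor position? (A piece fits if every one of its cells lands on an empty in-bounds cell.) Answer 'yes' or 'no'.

Check each piece cell at anchor (3, 4):
  offset (0,1) -> (3,5): empty -> OK
  offset (1,0) -> (4,4): empty -> OK
  offset (1,1) -> (4,5): empty -> OK
  offset (2,0) -> (5,4): empty -> OK
All cells valid: yes

Answer: yes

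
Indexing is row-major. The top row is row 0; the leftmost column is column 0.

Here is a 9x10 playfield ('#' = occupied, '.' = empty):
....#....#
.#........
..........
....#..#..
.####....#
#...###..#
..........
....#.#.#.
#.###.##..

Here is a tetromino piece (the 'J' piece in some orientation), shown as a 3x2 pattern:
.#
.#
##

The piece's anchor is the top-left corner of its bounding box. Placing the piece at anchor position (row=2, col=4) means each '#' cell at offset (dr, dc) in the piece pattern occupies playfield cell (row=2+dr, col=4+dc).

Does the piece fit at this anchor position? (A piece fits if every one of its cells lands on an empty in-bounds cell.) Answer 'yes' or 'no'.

Answer: no

Derivation:
Check each piece cell at anchor (2, 4):
  offset (0,1) -> (2,5): empty -> OK
  offset (1,1) -> (3,5): empty -> OK
  offset (2,0) -> (4,4): occupied ('#') -> FAIL
  offset (2,1) -> (4,5): empty -> OK
All cells valid: no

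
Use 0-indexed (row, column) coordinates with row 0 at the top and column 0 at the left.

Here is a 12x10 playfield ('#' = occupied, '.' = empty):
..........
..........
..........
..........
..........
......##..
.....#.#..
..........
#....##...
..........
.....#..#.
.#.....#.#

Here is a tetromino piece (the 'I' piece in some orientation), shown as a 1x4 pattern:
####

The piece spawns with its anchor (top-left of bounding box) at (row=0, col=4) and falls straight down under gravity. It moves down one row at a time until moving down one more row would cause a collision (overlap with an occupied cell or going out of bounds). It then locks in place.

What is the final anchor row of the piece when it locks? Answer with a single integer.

Answer: 4

Derivation:
Spawn at (row=0, col=4). Try each row:
  row 0: fits
  row 1: fits
  row 2: fits
  row 3: fits
  row 4: fits
  row 5: blocked -> lock at row 4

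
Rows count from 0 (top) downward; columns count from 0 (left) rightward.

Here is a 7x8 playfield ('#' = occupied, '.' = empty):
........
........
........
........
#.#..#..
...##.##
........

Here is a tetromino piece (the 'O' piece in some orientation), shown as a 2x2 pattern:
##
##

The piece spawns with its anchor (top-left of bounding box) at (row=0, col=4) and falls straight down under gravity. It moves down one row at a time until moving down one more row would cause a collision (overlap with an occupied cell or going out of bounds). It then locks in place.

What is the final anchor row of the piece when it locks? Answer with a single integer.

Spawn at (row=0, col=4). Try each row:
  row 0: fits
  row 1: fits
  row 2: fits
  row 3: blocked -> lock at row 2

Answer: 2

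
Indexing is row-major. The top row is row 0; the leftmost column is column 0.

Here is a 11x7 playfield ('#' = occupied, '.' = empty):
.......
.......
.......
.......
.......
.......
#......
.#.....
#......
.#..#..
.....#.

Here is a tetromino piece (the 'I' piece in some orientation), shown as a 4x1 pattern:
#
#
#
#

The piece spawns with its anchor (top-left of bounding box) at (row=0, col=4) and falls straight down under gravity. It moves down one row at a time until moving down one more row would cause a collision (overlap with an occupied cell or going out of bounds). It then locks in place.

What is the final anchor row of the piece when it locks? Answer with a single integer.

Answer: 5

Derivation:
Spawn at (row=0, col=4). Try each row:
  row 0: fits
  row 1: fits
  row 2: fits
  row 3: fits
  row 4: fits
  row 5: fits
  row 6: blocked -> lock at row 5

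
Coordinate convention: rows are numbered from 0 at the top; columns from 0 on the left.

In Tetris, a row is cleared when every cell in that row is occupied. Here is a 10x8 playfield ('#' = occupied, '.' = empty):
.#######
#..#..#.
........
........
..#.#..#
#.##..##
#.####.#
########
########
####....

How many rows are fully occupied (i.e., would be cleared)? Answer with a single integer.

Answer: 2

Derivation:
Check each row:
  row 0: 1 empty cell -> not full
  row 1: 5 empty cells -> not full
  row 2: 8 empty cells -> not full
  row 3: 8 empty cells -> not full
  row 4: 5 empty cells -> not full
  row 5: 3 empty cells -> not full
  row 6: 2 empty cells -> not full
  row 7: 0 empty cells -> FULL (clear)
  row 8: 0 empty cells -> FULL (clear)
  row 9: 4 empty cells -> not full
Total rows cleared: 2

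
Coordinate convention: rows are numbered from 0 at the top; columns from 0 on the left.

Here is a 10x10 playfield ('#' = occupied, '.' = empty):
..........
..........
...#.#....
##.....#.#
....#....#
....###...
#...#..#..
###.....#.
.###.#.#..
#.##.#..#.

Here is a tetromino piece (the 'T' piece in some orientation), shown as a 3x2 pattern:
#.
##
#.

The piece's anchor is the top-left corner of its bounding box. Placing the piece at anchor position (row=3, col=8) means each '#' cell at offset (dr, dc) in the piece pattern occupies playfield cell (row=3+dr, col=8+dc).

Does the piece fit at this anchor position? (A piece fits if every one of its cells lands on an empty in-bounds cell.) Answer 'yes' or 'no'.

Check each piece cell at anchor (3, 8):
  offset (0,0) -> (3,8): empty -> OK
  offset (1,0) -> (4,8): empty -> OK
  offset (1,1) -> (4,9): occupied ('#') -> FAIL
  offset (2,0) -> (5,8): empty -> OK
All cells valid: no

Answer: no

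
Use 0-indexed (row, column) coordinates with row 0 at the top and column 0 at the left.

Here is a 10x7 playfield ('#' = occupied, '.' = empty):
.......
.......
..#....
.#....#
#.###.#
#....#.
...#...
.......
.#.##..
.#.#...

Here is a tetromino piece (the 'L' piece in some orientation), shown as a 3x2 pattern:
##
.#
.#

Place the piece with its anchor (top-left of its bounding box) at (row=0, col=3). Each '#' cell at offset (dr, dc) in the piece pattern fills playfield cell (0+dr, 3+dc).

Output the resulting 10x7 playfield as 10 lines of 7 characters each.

Fill (0+0,3+0) = (0,3)
Fill (0+0,3+1) = (0,4)
Fill (0+1,3+1) = (1,4)
Fill (0+2,3+1) = (2,4)

Answer: ...##..
....#..
..#.#..
.#....#
#.###.#
#....#.
...#...
.......
.#.##..
.#.#...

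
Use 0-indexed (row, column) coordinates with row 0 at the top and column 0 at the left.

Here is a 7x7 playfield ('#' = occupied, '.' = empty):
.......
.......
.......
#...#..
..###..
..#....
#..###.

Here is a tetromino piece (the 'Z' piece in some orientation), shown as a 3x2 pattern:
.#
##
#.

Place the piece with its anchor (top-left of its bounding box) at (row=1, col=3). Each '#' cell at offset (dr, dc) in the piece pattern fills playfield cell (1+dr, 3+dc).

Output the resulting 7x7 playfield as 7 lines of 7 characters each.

Fill (1+0,3+1) = (1,4)
Fill (1+1,3+0) = (2,3)
Fill (1+1,3+1) = (2,4)
Fill (1+2,3+0) = (3,3)

Answer: .......
....#..
...##..
#..##..
..###..
..#....
#..###.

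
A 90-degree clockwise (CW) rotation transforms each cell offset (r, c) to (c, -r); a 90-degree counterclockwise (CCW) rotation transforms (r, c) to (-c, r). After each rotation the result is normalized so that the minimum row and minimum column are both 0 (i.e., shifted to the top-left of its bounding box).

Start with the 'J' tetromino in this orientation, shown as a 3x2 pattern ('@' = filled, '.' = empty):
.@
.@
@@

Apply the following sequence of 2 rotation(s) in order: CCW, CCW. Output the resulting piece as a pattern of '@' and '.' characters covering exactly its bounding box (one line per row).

Answer: @@
@.
@.

Derivation:
Start:
.@
.@
@@
After rotation 1 (CCW):
@@@
..@
After rotation 2 (CCW):
@@
@.
@.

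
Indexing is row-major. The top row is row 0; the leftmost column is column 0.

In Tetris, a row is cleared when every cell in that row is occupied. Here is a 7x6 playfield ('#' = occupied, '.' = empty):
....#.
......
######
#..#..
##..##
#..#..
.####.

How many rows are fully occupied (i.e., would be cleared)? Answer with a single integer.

Answer: 1

Derivation:
Check each row:
  row 0: 5 empty cells -> not full
  row 1: 6 empty cells -> not full
  row 2: 0 empty cells -> FULL (clear)
  row 3: 4 empty cells -> not full
  row 4: 2 empty cells -> not full
  row 5: 4 empty cells -> not full
  row 6: 2 empty cells -> not full
Total rows cleared: 1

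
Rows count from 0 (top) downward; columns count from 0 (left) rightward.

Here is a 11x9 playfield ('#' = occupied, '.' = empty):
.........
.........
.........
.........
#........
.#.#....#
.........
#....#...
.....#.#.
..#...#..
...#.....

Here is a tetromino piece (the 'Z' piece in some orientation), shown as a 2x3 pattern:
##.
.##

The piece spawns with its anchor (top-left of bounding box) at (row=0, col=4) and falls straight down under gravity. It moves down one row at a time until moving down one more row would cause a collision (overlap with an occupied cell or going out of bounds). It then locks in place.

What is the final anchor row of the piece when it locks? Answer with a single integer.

Answer: 5

Derivation:
Spawn at (row=0, col=4). Try each row:
  row 0: fits
  row 1: fits
  row 2: fits
  row 3: fits
  row 4: fits
  row 5: fits
  row 6: blocked -> lock at row 5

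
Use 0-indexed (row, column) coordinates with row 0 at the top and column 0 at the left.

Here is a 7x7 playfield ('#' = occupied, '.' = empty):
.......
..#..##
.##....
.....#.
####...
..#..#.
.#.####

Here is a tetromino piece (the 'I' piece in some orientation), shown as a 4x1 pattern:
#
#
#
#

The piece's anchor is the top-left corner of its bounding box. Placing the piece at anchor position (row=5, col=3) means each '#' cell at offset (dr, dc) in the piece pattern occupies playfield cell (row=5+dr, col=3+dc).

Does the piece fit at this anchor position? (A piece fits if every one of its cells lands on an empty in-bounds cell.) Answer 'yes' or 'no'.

Check each piece cell at anchor (5, 3):
  offset (0,0) -> (5,3): empty -> OK
  offset (1,0) -> (6,3): occupied ('#') -> FAIL
  offset (2,0) -> (7,3): out of bounds -> FAIL
  offset (3,0) -> (8,3): out of bounds -> FAIL
All cells valid: no

Answer: no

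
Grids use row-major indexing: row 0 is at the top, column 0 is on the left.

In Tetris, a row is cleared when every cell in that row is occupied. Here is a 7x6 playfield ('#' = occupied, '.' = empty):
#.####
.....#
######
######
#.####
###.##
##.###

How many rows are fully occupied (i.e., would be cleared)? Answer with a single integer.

Check each row:
  row 0: 1 empty cell -> not full
  row 1: 5 empty cells -> not full
  row 2: 0 empty cells -> FULL (clear)
  row 3: 0 empty cells -> FULL (clear)
  row 4: 1 empty cell -> not full
  row 5: 1 empty cell -> not full
  row 6: 1 empty cell -> not full
Total rows cleared: 2

Answer: 2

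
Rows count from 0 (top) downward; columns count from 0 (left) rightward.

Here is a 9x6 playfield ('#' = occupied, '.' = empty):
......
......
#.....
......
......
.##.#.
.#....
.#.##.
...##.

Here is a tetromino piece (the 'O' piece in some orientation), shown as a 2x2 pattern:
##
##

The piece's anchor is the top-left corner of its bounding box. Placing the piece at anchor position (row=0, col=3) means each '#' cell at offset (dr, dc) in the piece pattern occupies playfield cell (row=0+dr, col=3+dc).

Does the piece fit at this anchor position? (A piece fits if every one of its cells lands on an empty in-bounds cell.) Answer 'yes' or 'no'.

Answer: yes

Derivation:
Check each piece cell at anchor (0, 3):
  offset (0,0) -> (0,3): empty -> OK
  offset (0,1) -> (0,4): empty -> OK
  offset (1,0) -> (1,3): empty -> OK
  offset (1,1) -> (1,4): empty -> OK
All cells valid: yes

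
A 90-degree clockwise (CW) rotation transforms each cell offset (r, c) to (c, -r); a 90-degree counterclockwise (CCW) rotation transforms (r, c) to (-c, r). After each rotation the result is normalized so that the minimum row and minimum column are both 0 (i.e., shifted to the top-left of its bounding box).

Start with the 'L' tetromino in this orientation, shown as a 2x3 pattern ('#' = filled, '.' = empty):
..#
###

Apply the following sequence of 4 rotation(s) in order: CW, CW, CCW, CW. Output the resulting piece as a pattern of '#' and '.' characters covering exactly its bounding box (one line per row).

Answer: ###
#..

Derivation:
Start:
..#
###
After rotation 1 (CW):
#.
#.
##
After rotation 2 (CW):
###
#..
After rotation 3 (CCW):
#.
#.
##
After rotation 4 (CW):
###
#..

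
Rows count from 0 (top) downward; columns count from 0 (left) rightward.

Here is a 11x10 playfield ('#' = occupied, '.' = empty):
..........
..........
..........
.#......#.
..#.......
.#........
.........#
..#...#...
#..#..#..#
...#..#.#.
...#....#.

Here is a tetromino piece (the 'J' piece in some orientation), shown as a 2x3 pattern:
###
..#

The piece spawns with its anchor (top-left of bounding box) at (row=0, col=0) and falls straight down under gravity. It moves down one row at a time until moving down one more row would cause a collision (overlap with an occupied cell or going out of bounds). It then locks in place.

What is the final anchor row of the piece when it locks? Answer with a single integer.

Spawn at (row=0, col=0). Try each row:
  row 0: fits
  row 1: fits
  row 2: fits
  row 3: blocked -> lock at row 2

Answer: 2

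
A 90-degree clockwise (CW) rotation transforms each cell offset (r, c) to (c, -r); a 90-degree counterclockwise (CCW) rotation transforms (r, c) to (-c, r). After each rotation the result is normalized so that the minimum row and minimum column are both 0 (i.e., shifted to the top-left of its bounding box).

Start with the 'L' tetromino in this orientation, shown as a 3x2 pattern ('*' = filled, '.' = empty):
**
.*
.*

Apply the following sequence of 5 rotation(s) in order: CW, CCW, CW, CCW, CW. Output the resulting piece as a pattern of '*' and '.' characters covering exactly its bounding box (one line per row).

Start:
**
.*
.*
After rotation 1 (CW):
..*
***
After rotation 2 (CCW):
**
.*
.*
After rotation 3 (CW):
..*
***
After rotation 4 (CCW):
**
.*
.*
After rotation 5 (CW):
..*
***

Answer: ..*
***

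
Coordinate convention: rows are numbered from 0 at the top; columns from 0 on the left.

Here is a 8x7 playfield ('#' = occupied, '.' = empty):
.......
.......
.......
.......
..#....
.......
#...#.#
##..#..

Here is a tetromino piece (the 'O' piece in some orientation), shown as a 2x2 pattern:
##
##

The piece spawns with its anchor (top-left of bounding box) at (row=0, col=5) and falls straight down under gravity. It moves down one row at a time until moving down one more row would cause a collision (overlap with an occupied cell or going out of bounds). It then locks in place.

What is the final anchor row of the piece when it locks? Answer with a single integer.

Answer: 4

Derivation:
Spawn at (row=0, col=5). Try each row:
  row 0: fits
  row 1: fits
  row 2: fits
  row 3: fits
  row 4: fits
  row 5: blocked -> lock at row 4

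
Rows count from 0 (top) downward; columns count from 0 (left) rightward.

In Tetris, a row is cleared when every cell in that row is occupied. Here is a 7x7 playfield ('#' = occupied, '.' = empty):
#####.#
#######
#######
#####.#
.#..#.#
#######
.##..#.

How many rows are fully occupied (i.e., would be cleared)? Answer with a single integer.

Answer: 3

Derivation:
Check each row:
  row 0: 1 empty cell -> not full
  row 1: 0 empty cells -> FULL (clear)
  row 2: 0 empty cells -> FULL (clear)
  row 3: 1 empty cell -> not full
  row 4: 4 empty cells -> not full
  row 5: 0 empty cells -> FULL (clear)
  row 6: 4 empty cells -> not full
Total rows cleared: 3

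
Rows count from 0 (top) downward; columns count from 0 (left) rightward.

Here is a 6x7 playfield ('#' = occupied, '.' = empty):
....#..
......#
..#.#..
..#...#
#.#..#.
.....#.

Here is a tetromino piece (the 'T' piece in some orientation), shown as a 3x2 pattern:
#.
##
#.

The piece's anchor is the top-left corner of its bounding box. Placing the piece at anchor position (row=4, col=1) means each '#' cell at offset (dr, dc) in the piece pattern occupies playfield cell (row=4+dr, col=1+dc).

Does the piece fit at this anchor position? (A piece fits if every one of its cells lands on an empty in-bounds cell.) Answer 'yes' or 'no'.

Answer: no

Derivation:
Check each piece cell at anchor (4, 1):
  offset (0,0) -> (4,1): empty -> OK
  offset (1,0) -> (5,1): empty -> OK
  offset (1,1) -> (5,2): empty -> OK
  offset (2,0) -> (6,1): out of bounds -> FAIL
All cells valid: no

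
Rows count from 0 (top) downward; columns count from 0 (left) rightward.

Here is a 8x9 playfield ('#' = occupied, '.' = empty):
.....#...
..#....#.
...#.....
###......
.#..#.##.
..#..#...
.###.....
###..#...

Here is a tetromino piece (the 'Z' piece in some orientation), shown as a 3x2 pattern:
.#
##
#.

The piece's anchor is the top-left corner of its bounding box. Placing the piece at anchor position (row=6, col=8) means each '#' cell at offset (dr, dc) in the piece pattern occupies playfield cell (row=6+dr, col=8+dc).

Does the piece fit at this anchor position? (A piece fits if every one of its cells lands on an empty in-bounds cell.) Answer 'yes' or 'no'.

Check each piece cell at anchor (6, 8):
  offset (0,1) -> (6,9): out of bounds -> FAIL
  offset (1,0) -> (7,8): empty -> OK
  offset (1,1) -> (7,9): out of bounds -> FAIL
  offset (2,0) -> (8,8): out of bounds -> FAIL
All cells valid: no

Answer: no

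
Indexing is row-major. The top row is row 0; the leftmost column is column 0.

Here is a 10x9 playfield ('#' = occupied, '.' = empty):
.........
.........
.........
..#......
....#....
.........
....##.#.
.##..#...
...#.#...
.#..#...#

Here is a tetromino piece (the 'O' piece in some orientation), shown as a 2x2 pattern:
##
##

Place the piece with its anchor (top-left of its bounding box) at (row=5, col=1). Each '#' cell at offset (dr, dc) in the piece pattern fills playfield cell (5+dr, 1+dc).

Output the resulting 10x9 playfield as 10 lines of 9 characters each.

Fill (5+0,1+0) = (5,1)
Fill (5+0,1+1) = (5,2)
Fill (5+1,1+0) = (6,1)
Fill (5+1,1+1) = (6,2)

Answer: .........
.........
.........
..#......
....#....
.##......
.##.##.#.
.##..#...
...#.#...
.#..#...#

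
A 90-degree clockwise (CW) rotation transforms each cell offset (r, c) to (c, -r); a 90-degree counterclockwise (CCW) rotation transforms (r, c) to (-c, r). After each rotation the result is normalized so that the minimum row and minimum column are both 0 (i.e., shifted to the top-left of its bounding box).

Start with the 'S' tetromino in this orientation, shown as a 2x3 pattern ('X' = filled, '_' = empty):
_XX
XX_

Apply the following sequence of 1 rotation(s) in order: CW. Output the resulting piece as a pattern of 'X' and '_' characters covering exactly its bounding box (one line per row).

Answer: X_
XX
_X

Derivation:
Start:
_XX
XX_
After rotation 1 (CW):
X_
XX
_X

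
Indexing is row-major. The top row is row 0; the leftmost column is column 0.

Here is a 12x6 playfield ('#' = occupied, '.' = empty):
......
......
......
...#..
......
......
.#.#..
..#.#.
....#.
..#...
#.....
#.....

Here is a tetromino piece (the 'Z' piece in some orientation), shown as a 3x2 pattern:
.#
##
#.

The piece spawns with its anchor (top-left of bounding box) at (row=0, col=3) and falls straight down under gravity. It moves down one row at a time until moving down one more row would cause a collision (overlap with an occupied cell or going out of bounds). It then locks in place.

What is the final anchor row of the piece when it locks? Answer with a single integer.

Answer: 0

Derivation:
Spawn at (row=0, col=3). Try each row:
  row 0: fits
  row 1: blocked -> lock at row 0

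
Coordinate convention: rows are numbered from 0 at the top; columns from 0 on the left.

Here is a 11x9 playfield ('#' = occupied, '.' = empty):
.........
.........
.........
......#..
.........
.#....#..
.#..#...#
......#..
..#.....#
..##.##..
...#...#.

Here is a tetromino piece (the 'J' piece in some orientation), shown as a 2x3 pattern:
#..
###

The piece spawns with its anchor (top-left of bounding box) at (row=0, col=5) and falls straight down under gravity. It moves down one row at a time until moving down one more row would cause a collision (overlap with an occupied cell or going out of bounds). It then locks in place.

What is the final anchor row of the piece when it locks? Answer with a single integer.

Spawn at (row=0, col=5). Try each row:
  row 0: fits
  row 1: fits
  row 2: blocked -> lock at row 1

Answer: 1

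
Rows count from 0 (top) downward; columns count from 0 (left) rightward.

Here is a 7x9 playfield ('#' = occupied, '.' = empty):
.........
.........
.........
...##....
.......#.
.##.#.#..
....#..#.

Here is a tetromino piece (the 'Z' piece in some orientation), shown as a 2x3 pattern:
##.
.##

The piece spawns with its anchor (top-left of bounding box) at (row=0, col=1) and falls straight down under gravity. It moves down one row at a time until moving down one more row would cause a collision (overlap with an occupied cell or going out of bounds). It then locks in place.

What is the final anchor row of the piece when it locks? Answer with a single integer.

Answer: 1

Derivation:
Spawn at (row=0, col=1). Try each row:
  row 0: fits
  row 1: fits
  row 2: blocked -> lock at row 1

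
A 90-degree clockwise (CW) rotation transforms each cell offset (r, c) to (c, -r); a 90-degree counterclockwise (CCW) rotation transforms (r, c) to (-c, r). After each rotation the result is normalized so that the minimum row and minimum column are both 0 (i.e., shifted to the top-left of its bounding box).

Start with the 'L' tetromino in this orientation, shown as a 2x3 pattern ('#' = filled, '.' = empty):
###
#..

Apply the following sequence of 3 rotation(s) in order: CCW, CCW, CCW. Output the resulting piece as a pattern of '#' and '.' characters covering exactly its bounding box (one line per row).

Answer: ##
.#
.#

Derivation:
Start:
###
#..
After rotation 1 (CCW):
#.
#.
##
After rotation 2 (CCW):
..#
###
After rotation 3 (CCW):
##
.#
.#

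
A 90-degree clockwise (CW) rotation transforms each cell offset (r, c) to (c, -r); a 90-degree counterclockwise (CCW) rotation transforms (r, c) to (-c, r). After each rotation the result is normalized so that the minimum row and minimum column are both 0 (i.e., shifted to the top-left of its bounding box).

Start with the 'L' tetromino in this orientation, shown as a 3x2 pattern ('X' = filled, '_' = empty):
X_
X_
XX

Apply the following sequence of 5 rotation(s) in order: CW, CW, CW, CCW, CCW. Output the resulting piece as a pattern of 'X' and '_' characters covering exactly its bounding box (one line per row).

Start:
X_
X_
XX
After rotation 1 (CW):
XXX
X__
After rotation 2 (CW):
XX
_X
_X
After rotation 3 (CW):
__X
XXX
After rotation 4 (CCW):
XX
_X
_X
After rotation 5 (CCW):
XXX
X__

Answer: XXX
X__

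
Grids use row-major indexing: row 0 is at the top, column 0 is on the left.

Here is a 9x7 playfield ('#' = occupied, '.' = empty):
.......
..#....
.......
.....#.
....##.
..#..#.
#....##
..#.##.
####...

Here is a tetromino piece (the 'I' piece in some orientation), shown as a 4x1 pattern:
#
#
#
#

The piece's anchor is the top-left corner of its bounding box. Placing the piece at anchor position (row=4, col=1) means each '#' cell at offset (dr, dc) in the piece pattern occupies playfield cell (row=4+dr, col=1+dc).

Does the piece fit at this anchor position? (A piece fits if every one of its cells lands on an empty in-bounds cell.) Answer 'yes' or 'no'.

Check each piece cell at anchor (4, 1):
  offset (0,0) -> (4,1): empty -> OK
  offset (1,0) -> (5,1): empty -> OK
  offset (2,0) -> (6,1): empty -> OK
  offset (3,0) -> (7,1): empty -> OK
All cells valid: yes

Answer: yes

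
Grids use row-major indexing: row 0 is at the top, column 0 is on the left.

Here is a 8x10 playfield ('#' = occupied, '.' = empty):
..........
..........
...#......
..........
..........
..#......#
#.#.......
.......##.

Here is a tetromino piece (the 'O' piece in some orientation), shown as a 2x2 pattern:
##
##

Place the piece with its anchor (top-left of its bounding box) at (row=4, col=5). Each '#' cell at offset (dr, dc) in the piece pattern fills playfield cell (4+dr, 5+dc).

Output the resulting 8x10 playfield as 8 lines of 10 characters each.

Answer: ..........
..........
...#......
..........
.....##...
..#..##..#
#.#.......
.......##.

Derivation:
Fill (4+0,5+0) = (4,5)
Fill (4+0,5+1) = (4,6)
Fill (4+1,5+0) = (5,5)
Fill (4+1,5+1) = (5,6)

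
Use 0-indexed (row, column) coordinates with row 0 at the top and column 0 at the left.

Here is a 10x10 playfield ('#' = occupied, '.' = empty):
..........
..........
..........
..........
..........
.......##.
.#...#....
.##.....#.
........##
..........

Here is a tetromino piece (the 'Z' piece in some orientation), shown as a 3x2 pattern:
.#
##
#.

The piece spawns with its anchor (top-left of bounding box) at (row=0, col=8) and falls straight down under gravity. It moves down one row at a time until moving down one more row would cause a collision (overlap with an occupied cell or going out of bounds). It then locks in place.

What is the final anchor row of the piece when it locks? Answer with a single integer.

Answer: 2

Derivation:
Spawn at (row=0, col=8). Try each row:
  row 0: fits
  row 1: fits
  row 2: fits
  row 3: blocked -> lock at row 2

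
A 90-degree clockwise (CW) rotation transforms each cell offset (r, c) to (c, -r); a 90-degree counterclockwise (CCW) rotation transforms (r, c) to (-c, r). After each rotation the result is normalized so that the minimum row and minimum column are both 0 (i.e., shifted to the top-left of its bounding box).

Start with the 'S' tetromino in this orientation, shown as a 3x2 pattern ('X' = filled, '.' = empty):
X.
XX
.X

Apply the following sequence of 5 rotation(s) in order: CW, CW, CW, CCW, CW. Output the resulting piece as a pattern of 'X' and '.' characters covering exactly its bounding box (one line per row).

Answer: .XX
XX.

Derivation:
Start:
X.
XX
.X
After rotation 1 (CW):
.XX
XX.
After rotation 2 (CW):
X.
XX
.X
After rotation 3 (CW):
.XX
XX.
After rotation 4 (CCW):
X.
XX
.X
After rotation 5 (CW):
.XX
XX.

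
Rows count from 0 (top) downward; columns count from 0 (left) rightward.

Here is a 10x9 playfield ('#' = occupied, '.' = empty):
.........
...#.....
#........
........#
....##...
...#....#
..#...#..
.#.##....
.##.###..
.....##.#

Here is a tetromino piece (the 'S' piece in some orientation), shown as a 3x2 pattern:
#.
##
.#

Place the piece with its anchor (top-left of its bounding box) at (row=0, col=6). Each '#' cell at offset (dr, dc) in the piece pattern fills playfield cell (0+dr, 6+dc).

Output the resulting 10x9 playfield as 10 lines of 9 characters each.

Answer: ......#..
...#..##.
#......#.
........#
....##...
...#....#
..#...#..
.#.##....
.##.###..
.....##.#

Derivation:
Fill (0+0,6+0) = (0,6)
Fill (0+1,6+0) = (1,6)
Fill (0+1,6+1) = (1,7)
Fill (0+2,6+1) = (2,7)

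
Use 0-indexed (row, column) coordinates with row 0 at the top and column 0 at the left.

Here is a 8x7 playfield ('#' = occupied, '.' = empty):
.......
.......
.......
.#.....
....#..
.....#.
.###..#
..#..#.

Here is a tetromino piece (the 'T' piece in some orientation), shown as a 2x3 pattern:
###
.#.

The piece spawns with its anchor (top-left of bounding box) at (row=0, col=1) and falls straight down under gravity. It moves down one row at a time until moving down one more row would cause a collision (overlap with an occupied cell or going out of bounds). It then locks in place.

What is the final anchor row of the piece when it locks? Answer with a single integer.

Answer: 2

Derivation:
Spawn at (row=0, col=1). Try each row:
  row 0: fits
  row 1: fits
  row 2: fits
  row 3: blocked -> lock at row 2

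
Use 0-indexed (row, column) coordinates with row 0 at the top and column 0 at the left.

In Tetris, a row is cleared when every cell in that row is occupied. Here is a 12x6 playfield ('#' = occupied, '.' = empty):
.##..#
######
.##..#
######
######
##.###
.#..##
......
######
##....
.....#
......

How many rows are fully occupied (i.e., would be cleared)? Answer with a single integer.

Check each row:
  row 0: 3 empty cells -> not full
  row 1: 0 empty cells -> FULL (clear)
  row 2: 3 empty cells -> not full
  row 3: 0 empty cells -> FULL (clear)
  row 4: 0 empty cells -> FULL (clear)
  row 5: 1 empty cell -> not full
  row 6: 3 empty cells -> not full
  row 7: 6 empty cells -> not full
  row 8: 0 empty cells -> FULL (clear)
  row 9: 4 empty cells -> not full
  row 10: 5 empty cells -> not full
  row 11: 6 empty cells -> not full
Total rows cleared: 4

Answer: 4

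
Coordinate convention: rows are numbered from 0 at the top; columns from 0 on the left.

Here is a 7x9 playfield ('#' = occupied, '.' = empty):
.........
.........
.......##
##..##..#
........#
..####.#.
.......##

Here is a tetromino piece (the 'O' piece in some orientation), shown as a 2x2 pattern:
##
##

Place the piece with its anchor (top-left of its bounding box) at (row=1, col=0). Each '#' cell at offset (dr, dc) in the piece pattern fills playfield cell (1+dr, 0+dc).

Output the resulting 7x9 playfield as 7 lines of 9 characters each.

Answer: .........
##.......
##.....##
##..##..#
........#
..####.#.
.......##

Derivation:
Fill (1+0,0+0) = (1,0)
Fill (1+0,0+1) = (1,1)
Fill (1+1,0+0) = (2,0)
Fill (1+1,0+1) = (2,1)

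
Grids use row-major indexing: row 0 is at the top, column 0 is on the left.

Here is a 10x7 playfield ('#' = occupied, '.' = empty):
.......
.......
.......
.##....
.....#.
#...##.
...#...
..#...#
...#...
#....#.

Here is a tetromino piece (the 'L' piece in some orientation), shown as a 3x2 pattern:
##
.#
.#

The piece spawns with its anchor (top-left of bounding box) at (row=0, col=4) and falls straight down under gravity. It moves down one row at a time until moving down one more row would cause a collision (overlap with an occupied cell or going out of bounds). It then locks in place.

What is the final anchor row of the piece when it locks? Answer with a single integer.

Answer: 1

Derivation:
Spawn at (row=0, col=4). Try each row:
  row 0: fits
  row 1: fits
  row 2: blocked -> lock at row 1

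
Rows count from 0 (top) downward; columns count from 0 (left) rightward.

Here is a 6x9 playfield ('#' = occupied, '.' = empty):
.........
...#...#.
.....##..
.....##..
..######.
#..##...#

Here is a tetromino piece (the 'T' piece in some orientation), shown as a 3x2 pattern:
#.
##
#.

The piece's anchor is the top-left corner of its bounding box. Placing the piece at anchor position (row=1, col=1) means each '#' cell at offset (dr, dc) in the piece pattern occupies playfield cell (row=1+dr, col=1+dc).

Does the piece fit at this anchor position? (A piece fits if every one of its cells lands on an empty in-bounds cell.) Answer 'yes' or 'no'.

Answer: yes

Derivation:
Check each piece cell at anchor (1, 1):
  offset (0,0) -> (1,1): empty -> OK
  offset (1,0) -> (2,1): empty -> OK
  offset (1,1) -> (2,2): empty -> OK
  offset (2,0) -> (3,1): empty -> OK
All cells valid: yes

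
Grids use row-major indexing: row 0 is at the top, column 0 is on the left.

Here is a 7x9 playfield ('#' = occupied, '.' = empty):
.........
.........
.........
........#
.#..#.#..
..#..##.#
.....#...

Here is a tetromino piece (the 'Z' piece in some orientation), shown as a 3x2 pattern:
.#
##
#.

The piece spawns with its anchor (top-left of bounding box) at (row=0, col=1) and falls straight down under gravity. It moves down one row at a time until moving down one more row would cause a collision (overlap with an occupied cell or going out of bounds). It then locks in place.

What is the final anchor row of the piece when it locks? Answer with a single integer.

Answer: 1

Derivation:
Spawn at (row=0, col=1). Try each row:
  row 0: fits
  row 1: fits
  row 2: blocked -> lock at row 1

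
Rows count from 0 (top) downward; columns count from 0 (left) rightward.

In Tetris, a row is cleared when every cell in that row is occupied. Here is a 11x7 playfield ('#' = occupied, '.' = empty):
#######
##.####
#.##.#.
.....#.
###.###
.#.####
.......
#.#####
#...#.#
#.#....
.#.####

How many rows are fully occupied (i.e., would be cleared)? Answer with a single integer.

Check each row:
  row 0: 0 empty cells -> FULL (clear)
  row 1: 1 empty cell -> not full
  row 2: 3 empty cells -> not full
  row 3: 6 empty cells -> not full
  row 4: 1 empty cell -> not full
  row 5: 2 empty cells -> not full
  row 6: 7 empty cells -> not full
  row 7: 1 empty cell -> not full
  row 8: 4 empty cells -> not full
  row 9: 5 empty cells -> not full
  row 10: 2 empty cells -> not full
Total rows cleared: 1

Answer: 1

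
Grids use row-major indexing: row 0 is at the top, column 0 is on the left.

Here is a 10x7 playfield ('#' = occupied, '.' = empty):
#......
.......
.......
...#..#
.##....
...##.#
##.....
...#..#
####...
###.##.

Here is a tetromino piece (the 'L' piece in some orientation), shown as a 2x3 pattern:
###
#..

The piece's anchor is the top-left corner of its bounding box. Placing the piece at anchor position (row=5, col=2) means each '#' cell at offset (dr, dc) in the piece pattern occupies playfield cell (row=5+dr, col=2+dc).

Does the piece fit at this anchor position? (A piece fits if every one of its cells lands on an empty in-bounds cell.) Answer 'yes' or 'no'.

Answer: no

Derivation:
Check each piece cell at anchor (5, 2):
  offset (0,0) -> (5,2): empty -> OK
  offset (0,1) -> (5,3): occupied ('#') -> FAIL
  offset (0,2) -> (5,4): occupied ('#') -> FAIL
  offset (1,0) -> (6,2): empty -> OK
All cells valid: no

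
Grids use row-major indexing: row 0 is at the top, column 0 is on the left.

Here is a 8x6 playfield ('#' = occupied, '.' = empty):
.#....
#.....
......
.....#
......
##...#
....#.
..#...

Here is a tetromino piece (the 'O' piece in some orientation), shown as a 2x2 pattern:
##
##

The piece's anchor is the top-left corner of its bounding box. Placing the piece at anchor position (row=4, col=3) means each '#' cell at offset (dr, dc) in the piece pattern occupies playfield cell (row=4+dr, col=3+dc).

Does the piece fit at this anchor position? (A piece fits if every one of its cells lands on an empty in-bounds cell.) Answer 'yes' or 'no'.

Answer: yes

Derivation:
Check each piece cell at anchor (4, 3):
  offset (0,0) -> (4,3): empty -> OK
  offset (0,1) -> (4,4): empty -> OK
  offset (1,0) -> (5,3): empty -> OK
  offset (1,1) -> (5,4): empty -> OK
All cells valid: yes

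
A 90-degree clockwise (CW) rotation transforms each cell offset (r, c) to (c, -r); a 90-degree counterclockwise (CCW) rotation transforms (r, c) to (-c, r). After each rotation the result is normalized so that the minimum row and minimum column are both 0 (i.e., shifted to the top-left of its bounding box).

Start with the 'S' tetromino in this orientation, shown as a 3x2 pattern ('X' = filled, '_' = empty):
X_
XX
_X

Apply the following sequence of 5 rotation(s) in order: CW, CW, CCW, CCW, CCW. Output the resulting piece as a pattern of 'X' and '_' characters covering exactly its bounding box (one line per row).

Answer: _XX
XX_

Derivation:
Start:
X_
XX
_X
After rotation 1 (CW):
_XX
XX_
After rotation 2 (CW):
X_
XX
_X
After rotation 3 (CCW):
_XX
XX_
After rotation 4 (CCW):
X_
XX
_X
After rotation 5 (CCW):
_XX
XX_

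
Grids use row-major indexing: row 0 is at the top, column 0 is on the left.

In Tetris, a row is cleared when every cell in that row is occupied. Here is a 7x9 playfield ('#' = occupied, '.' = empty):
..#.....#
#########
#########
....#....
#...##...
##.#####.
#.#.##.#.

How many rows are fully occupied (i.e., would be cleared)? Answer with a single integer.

Check each row:
  row 0: 7 empty cells -> not full
  row 1: 0 empty cells -> FULL (clear)
  row 2: 0 empty cells -> FULL (clear)
  row 3: 8 empty cells -> not full
  row 4: 6 empty cells -> not full
  row 5: 2 empty cells -> not full
  row 6: 4 empty cells -> not full
Total rows cleared: 2

Answer: 2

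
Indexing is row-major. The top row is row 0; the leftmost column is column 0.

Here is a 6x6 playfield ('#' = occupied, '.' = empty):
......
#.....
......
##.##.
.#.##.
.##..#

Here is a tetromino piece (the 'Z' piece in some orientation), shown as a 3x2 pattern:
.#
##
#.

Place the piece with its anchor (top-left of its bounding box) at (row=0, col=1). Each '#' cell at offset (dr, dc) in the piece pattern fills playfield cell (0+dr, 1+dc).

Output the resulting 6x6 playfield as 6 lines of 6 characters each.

Answer: ..#...
###...
.#....
##.##.
.#.##.
.##..#

Derivation:
Fill (0+0,1+1) = (0,2)
Fill (0+1,1+0) = (1,1)
Fill (0+1,1+1) = (1,2)
Fill (0+2,1+0) = (2,1)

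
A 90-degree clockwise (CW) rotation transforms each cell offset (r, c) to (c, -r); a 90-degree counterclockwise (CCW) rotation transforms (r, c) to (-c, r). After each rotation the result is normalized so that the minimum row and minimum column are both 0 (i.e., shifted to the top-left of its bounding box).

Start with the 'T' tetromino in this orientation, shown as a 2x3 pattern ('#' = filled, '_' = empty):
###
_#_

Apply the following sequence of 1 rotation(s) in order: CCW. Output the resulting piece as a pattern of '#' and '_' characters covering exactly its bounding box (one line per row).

Answer: #_
##
#_

Derivation:
Start:
###
_#_
After rotation 1 (CCW):
#_
##
#_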